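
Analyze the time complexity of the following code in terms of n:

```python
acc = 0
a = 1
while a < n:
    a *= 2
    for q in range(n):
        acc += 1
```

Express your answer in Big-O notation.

Each loop level contributes: log n × n. Multiplying the contributions gives O(n log n).

Answer: O(n log n)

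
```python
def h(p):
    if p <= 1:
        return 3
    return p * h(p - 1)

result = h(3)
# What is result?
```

h(3) = 3 * 2 * 3 = 18

Answer: 18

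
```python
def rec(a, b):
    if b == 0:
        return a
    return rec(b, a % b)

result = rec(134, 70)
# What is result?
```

rec(134, 70) -> rec(70, 64) -> rec(64, 6) -> rec(6, 4) -> rec(4, 2) -> rec(2, 0) -> 2

Answer: 2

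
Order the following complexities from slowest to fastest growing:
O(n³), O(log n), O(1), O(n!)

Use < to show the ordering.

Ordered by growth rate: O(1) < O(log n) < O(n³) < O(n!)

Answer: O(1) < O(log n) < O(n³) < O(n!)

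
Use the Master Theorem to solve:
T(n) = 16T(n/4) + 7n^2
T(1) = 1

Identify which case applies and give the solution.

a=16, b=4, f(n)=7n^2. log_4(16) = 2. Since c=2 = 2, Case 2 applies: T(n) = Θ(n^log_b(a) · log n) = O(n^2 log n).

Answer: O(n^2 log n) - Case 2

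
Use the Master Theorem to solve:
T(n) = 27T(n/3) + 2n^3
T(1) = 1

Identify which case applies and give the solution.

a=27, b=3, f(n)=2n^3. log_3(27) = 3. Since c=3 = 3, Case 2 applies: T(n) = Θ(n^log_b(a) · log n) = O(n^3 log n).

Answer: O(n^3 log n) - Case 2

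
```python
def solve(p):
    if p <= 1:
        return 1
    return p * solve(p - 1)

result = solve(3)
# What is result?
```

solve(3) = 3 * 2 * 1 = 6

Answer: 6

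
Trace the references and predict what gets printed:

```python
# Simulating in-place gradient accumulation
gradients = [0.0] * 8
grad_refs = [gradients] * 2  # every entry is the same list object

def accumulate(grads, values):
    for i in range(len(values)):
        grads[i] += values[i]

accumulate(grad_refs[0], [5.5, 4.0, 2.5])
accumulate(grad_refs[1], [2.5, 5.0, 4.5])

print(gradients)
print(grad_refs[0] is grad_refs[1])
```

Key concept: gradient accumulation aliasing.
Step by step:
`gradients = [0.0] * 8` → gradients = [0.0, 0.0, 0.0, 0.0, 0.0, 0.0, 0.0, 0.0]
`grad_refs = [gradients] * 2` → grad_refs = [[0.0, 0.0, 0.0, 0.0, 0.0, 0.0, 0.0, 0.0], [0.0, 0.0, 0.0, 0.0, 0.0, 0.0, 0.0, 0.0]]
`accumulate(grad_refs[0], [5.5, 4.0, 2.5])` → gradients = [5.5, 4.0, 2.5, 0.0, 0.0, 0.0, 0.0, 0.0]; grad_refs = [[5.5, 4.0, 2.5, 0.0, 0.0, 0.0, 0.0, 0.0], [5.5, 4.0, 2.5, 0.0, 0.0, 0.0, 0.0, 0.0]]
`accumulate(grad_refs[1], [2.5, 5.0, 4.5])` → gradients = [8.0, 9.0, 7.0, 0.0, 0.0, 0.0, 0.0, 0.0]; grad_refs = [[8.0, 9.0, 7.0, 0.0, 0.0, 0.0, 0.0, 0.0], [8.0, 9.0, 7.0, 0.0, 0.0, 0.0, 0.0, 0.0]]
`print(gradients)` → prints [8.0, 9.0, 7.0, 0.0, 0.0, 0.0, 0.0, 0.0]
`print(grad_refs[0] is grad_refs[1])` → prints True

Answer:
[8.0, 9.0, 7.0, 0.0, 0.0, 0.0, 0.0, 0.0]
True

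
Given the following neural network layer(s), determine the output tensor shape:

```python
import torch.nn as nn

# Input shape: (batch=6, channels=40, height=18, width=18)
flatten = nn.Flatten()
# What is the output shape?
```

Input: (6, 40, 18, 18) -> Output: (6, 12960)

Answer: (6, 12960)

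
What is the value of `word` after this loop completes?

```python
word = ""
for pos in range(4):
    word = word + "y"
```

Repeat 'y' 4 times
`word` takes the values: "" → "y" → "yy" → "yyy" → "yyyy"

Answer: "yyyy"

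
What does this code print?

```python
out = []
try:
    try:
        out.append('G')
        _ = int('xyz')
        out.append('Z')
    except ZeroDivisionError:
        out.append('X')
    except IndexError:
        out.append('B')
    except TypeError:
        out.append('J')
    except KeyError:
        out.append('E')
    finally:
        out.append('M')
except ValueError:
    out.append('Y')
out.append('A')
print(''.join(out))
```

Execution trace: 'G' (try body) → 'M' (finally) → 'Y' (outer except ValueError) → 'A' (after the try/except). Output: GMYA

Answer: GMYA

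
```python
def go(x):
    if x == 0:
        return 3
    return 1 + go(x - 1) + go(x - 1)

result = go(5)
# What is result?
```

go(x) = 1 + 2·go(x-1), go(0)=3. Closed form: (3+1)·2^5 - 1 = 127.

Answer: 127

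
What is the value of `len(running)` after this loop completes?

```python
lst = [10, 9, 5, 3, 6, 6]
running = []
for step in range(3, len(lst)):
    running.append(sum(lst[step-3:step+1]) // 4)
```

Number of 4-element averages
`running` takes the values: [] → [6] → [6, 5] → [6, 5, 5]
So `len(running)` = 3

Answer: 3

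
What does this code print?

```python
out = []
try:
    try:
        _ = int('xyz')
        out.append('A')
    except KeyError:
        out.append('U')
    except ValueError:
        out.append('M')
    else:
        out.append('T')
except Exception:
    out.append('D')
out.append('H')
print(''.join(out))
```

Execution trace: 'M' (inner except ValueError) → 'H' (after the try/except). Output: MH

Answer: MH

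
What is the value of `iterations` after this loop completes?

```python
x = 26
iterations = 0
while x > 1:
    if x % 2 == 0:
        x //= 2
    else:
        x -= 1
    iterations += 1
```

Steps to reduce 26 to 1
`iterations` takes the values: 0 → 1 → 2 → 3 → 4 → 5 → 6

Answer: 6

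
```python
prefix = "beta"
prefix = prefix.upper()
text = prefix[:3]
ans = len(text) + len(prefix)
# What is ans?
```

Trace:
`prefix = "beta"` → prefix = 'beta'
`prefix = prefix.upper()` → prefix = 'BETA'
`text = prefix[:3]` → text = 'BET'
`ans = len(text) + len(prefix)` → ans = 7
So ans = 7

Answer: 7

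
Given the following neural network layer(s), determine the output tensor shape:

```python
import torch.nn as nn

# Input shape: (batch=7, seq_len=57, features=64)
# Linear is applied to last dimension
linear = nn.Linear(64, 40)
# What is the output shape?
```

Input: (7, 57, 64) -> Output: (7, 57, 40)

Answer: (7, 57, 40)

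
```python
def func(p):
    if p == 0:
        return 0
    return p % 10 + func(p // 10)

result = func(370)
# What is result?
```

Sum of digits of 370: 0 + 7 + 3 = 10

Answer: 10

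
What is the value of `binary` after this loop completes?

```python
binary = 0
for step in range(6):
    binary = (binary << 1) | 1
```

Build 6 consecutive 1-bits: 0b111111
`binary` takes the values: 0 → 1 → 3 → 7 → 15 → 31 → 63

Answer: 63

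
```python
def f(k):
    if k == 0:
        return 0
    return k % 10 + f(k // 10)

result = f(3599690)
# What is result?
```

Sum of digits of 3599690: 0 + 9 + 6 + 9 + 9 + 5 + 3 = 41

Answer: 41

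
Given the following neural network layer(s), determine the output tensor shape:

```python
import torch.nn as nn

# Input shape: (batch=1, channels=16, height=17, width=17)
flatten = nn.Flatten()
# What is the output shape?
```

Input: (1, 16, 17, 17) -> Output: (1, 4624)

Answer: (1, 4624)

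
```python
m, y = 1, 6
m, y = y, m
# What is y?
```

Trace:
`m, y = 1, 6` → m = 1; y = 6
`m, y = y, m` → m = 6; y = 1
So y = 1

Answer: 1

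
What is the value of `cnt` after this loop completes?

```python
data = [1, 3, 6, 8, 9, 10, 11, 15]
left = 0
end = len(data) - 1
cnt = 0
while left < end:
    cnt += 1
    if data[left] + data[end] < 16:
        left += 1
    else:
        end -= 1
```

Steps to find pair summing to 16
`cnt` takes the values: 0 → 1 → 2 → 3 → 4 → 5 → 6 → 7

Answer: 7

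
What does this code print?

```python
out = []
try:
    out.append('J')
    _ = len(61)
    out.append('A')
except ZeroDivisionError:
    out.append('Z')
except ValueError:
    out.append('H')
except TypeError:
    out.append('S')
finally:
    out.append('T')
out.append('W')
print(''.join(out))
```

Execution trace: 'J' (try body) → 'S' (except TypeError) → 'T' (finally) → 'W' (after the try/except). Output: JSTW

Answer: JSTW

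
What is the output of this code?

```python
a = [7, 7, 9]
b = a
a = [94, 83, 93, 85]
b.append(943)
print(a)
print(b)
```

Key concept: rebinding vs mutation: a is rebound to a new list, b still points at the original.
Step by step:
`a = [7, 7, 9]` → a = [7, 7, 9]
`b = a` → b = [7, 7, 9] (same object as a)
`a = [94, 83, 93, 85]` → a = [94, 83, 93, 85]
`b.append(943)` → b = [7, 7, 9, 943]
`print(a)` → prints [94, 83, 93, 85]
`print(b)` → prints [7, 7, 9, 943]

Answer:
[94, 83, 93, 85]
[7, 7, 9, 943]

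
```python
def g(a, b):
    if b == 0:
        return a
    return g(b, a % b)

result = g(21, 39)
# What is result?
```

g(21, 39) -> g(39, 21) -> g(21, 18) -> g(18, 3) -> g(3, 0) -> 3

Answer: 3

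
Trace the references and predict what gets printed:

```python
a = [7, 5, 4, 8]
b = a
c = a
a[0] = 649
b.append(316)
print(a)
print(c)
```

Key concept: multiple aliases.
Step by step:
`a = [7, 5, 4, 8]` → a = [7, 5, 4, 8]
`b = a` → b = [7, 5, 4, 8] (same object as a)
`c = a` → c = [7, 5, 4, 8] (same object as a, b)
`a[0] = 649` → a = [649, 5, 4, 8] (same object as b, c); b = [649, 5, 4, 8] (same object as a, c); c = [649, 5, 4, 8] (same object as a, b)
`b.append(316)` → a = [649, 5, 4, 8, 316] (same object as b, c); b = [649, 5, 4, 8, 316] (same object as a, c); c = [649, 5, 4, 8, 316] (same object as a, b)
`print(a)` → prints [649, 5, 4, 8, 316]
`print(c)` → prints [649, 5, 4, 8, 316]

Answer:
[649, 5, 4, 8, 316]
[649, 5, 4, 8, 316]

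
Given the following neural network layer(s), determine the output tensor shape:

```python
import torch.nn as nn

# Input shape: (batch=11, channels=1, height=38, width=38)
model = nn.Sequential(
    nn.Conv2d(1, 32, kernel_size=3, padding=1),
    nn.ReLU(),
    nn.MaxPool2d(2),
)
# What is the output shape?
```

Input: (11, 1, 38, 38) -> after Conv2d: (11, 32, 38, 38) -> after ReLU: (11, 32, 38, 38) -> Output: (11, 32, 19, 19)

Answer: (11, 32, 19, 19)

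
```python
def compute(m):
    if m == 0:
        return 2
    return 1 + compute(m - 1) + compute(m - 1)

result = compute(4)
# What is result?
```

compute(m) = 1 + 2·compute(m-1), compute(0)=2. Closed form: (2+1)·2^4 - 1 = 47.

Answer: 47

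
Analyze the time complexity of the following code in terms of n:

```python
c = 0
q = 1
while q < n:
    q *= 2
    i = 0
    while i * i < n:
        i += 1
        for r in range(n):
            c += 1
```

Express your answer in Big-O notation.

Each loop level contributes: log n × √n × n. Multiplying the contributions gives O(n√n log n).

Answer: O(n√n log n)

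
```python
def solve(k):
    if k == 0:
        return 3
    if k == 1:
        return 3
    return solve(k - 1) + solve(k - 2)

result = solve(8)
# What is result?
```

Build up from base cases: solve(0)=3, solve(1)=3, solve(2)=6, solve(3)=9, solve(4)=15, solve(5)=24, solve(6)=39, ..., solve(8)=102

Answer: 102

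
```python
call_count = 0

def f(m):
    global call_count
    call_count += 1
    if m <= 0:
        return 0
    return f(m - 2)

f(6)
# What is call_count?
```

Linear recursion stepping by 2: 4 calls from m=6 down to ≤0.

Answer: 4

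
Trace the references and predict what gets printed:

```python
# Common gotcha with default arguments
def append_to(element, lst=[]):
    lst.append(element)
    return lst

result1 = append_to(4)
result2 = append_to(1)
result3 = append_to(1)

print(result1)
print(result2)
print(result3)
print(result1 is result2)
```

Key concept: mutable default argument gotcha.
Step by step:
`result1 = append_to(4)` → result1 = [4]
`result2 = append_to(1)` → result1 = [4, 1] (same object as result2); result2 = [4, 1] (same object as result1)
`result3 = append_to(1)` → result1 = [4, 1, 1] (same object as result2, result3); result2 = [4, 1, 1] (same object as result1, result3); result3 = [4, 1, 1] (same object as result1, result2)
`print(result1)` → prints [4, 1, 1]
`print(result2)` → prints [4, 1, 1]
`print(result3)` → prints [4, 1, 1]
`print(result1 is result2)` → prints True

Answer:
[4, 1, 1]
[4, 1, 1]
[4, 1, 1]
True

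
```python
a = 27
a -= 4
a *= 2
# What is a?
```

Trace:
`a = 27` → a = 27
`a -= 4` → a = 23
`a *= 2` → a = 46
So a = 46

Answer: 46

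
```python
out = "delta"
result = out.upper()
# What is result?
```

Trace:
`out = "delta"` → out = 'delta'
`result = out.upper()` → result = 'DELTA'
So result = 'DELTA'

Answer: 'DELTA'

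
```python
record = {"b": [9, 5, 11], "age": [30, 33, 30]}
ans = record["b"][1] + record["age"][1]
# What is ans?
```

Trace:
`record = {"b": [9, 5, 11], "age": [30, 33, 30]}` → record = {'b': [9, 5, 11], 'age': [30, 33, 30]}
`ans = record["b"][1] + record["age"][1]` → ans = 38
So ans = 38

Answer: 38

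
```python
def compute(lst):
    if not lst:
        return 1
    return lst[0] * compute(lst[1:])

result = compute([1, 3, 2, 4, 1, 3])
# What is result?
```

Product over [1, 3, 2, 4, 1, 3] = 1 * 3 * 2 * 4 * 1 * 3 = 72

Answer: 72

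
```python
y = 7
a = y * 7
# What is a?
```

Trace:
`y = 7` → y = 7
`a = y * 7` → a = 49
So a = 49

Answer: 49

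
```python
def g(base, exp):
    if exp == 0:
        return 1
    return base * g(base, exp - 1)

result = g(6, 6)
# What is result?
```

g(6, 6) = 6 * 6 * 6 * 6 * 6 * 6 = 46656

Answer: 46656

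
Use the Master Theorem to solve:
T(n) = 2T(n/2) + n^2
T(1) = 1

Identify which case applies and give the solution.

a=2, b=2, f(n)=n^2. log_2(2) = 1. Since c=2 > 1 and the regularity condition holds (2(n/2)^2 = (2/2^2)n^2 with 2/2^2 < 1), Case 3 applies: T(n) = Θ(f(n)) = O(n^2).

Answer: O(n^2) - Case 3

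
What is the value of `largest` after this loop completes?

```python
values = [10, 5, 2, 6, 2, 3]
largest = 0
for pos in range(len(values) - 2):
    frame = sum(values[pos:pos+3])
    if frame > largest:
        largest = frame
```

Max sum of 3-element window in [10, 5, 2, 6, 2, 3]
`largest` takes the values: 0 → 17

Answer: 17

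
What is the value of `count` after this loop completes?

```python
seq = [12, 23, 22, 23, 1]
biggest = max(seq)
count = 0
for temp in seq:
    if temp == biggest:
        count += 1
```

Count of max value 23 in [12, 23, 22, 23, 1]
`count` takes the values: 0 → 1 → 2

Answer: 2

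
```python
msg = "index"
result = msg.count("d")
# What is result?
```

Trace:
`msg = "index"` → msg = 'index'
`result = msg.count("d")` → result = 1
So result = 1

Answer: 1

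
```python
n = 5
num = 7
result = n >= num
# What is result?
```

Trace:
`n = 5` → n = 5
`num = 7` → num = 7
`result = n >= num` → result = False
So result = False

Answer: False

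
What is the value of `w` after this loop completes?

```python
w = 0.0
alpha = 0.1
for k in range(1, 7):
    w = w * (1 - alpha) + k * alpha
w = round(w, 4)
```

Moving average with lr=0.1
`w` takes the values: 0.0 → 0.1 → 0.29 → 0.561 → 0.9049 → 1.31441 → 1.782969 → 1.783

Answer: 1.783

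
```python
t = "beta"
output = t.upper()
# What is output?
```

Trace:
`t = "beta"` → t = 'beta'
`output = t.upper()` → output = 'BETA'
So output = 'BETA'

Answer: 'BETA'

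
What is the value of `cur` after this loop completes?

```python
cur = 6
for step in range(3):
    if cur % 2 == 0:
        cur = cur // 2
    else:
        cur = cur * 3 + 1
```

Collatz-style transformation from 6
`cur` takes the values: 6 → 3 → 10 → 5

Answer: 5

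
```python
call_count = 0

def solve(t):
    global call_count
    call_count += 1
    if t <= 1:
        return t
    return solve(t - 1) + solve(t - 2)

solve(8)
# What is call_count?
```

Calls(t) = 1 + Calls(t-1) + Calls(t-2); Calls(0)=Calls(1)=1. For t=8 this gives 67.

Answer: 67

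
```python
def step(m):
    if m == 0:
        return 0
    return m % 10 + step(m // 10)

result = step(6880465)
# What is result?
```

Sum of digits of 6880465: 5 + 6 + 4 + 0 + 8 + 8 + 6 = 37

Answer: 37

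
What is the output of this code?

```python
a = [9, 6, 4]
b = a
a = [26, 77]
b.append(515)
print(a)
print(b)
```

Key concept: rebinding vs mutation: a is rebound to a new list, b still points at the original.
Step by step:
`a = [9, 6, 4]` → a = [9, 6, 4]
`b = a` → b = [9, 6, 4] (same object as a)
`a = [26, 77]` → a = [26, 77]
`b.append(515)` → b = [9, 6, 4, 515]
`print(a)` → prints [26, 77]
`print(b)` → prints [9, 6, 4, 515]

Answer:
[26, 77]
[9, 6, 4, 515]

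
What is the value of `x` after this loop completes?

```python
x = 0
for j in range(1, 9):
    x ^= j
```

XOR of 1 to 8
`x` takes the values: 0 → 1 → 3 → 0 → 4 → 1 → 7 → 0 → 8

Answer: 8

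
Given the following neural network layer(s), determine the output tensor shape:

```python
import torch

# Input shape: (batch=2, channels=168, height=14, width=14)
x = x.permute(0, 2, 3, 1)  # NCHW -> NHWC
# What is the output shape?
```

Input: (2, 168, 14, 14) -> Output: (2, 14, 14, 168)

Answer: (2, 14, 14, 168)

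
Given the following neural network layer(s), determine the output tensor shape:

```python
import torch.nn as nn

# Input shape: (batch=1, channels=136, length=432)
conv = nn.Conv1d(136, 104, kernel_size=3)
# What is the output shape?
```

Input: (1, 136, 432) -> Output: (1, 104, 430)

Answer: (1, 104, 430)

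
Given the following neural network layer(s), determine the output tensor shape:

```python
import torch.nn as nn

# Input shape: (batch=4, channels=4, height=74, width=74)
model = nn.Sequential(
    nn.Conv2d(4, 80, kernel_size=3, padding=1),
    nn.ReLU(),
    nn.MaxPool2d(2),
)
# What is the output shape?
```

Input: (4, 4, 74, 74) -> after Conv2d: (4, 80, 74, 74) -> after ReLU: (4, 80, 74, 74) -> Output: (4, 80, 37, 37)

Answer: (4, 80, 37, 37)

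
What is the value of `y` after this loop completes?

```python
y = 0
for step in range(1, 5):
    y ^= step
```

XOR of 1 to 4
`y` takes the values: 0 → 1 → 3 → 0 → 4

Answer: 4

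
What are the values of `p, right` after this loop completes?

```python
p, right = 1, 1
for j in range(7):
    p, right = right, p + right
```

Fibonacci: after 7 iterations
`p, right` takes the values: (1, 1) → (1, 2) → (2, 3) → (3, 5) → (5, 8) → (8, 13) → (13, 21) → (21, 34)

Answer: 21, 34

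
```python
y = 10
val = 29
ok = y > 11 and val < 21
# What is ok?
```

Trace:
`y = 10` → y = 10
`val = 29` → val = 29
`ok = y > 11 and val < 21` → ok = False
So ok = False

Answer: False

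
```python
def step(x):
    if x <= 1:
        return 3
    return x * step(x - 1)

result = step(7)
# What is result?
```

step(7) = 7 * 6 * 5 * 4 * 3 * 2 * 3 = 15120

Answer: 15120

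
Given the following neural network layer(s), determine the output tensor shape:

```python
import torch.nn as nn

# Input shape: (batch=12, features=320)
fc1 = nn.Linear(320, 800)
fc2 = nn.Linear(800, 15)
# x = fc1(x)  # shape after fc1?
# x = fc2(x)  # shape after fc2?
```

Input: (12, 320) -> after fc1: (12, 800) -> Output: (12, 15)

Answer: (12, 15)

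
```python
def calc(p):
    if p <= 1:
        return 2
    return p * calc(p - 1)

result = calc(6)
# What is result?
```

calc(6) = 6 * 5 * 4 * 3 * 2 * 2 = 1440

Answer: 1440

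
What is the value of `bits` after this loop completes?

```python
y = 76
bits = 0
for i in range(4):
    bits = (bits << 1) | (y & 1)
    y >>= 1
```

Reverse lowest 4 bits of 76
`bits` takes the values: 0 → 1 → 3

Answer: 3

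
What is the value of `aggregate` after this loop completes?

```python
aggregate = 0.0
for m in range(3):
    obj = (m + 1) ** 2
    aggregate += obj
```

Sum of squared losses 1² + 2² + ... + 3²
`aggregate` takes the values: 0.0 → 1.0 → 5.0 → 14.0

Answer: 14.0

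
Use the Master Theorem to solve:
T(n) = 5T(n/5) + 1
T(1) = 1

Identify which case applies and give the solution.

a=5, b=5, f(n)=1. log_5(5) = 1. Since c=0 < 1, Case 1 applies: T(n) = Θ(n^log_b(a)) = O(n).

Answer: O(n) - Case 1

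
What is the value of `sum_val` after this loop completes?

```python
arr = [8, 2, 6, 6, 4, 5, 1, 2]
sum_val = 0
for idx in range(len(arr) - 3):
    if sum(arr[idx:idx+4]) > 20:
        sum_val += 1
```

Count windows with sum > 20
`sum_val` takes the values: 0 → 1 → 2

Answer: 2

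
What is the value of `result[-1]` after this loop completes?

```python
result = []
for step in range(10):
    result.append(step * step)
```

Last element of squares 0 to 9
`result` takes the values: [] → [0] → [0, 1] → [0, 1, 4] → [0, 1, 4, 9] → [0, 1, 4, 9, 16] → [0, 1, 4, 9, 16, 25] → [0, 1, 4, 9, 16, 25, 36] → [0, 1, 4, 9, 16, 25, 36, 49] → [0, 1, 4, 9, 16, 25, 36, 49, 64] → [0, 1, 4, 9, 16, 25, 36, 49, 64, 81]
So `result[-1]` = 81

Answer: 81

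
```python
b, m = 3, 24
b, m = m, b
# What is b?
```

Trace:
`b, m = 3, 24` → b = 3; m = 24
`b, m = m, b` → b = 24; m = 3
So b = 24

Answer: 24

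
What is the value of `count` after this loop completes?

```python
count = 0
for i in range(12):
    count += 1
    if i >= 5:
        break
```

Loop breaks when i reaches 5, count is 6
`count` takes the values: 0 → 1 → 2 → 3 → 4 → 5 → 6

Answer: 6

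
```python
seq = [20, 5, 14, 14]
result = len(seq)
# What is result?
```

Trace:
`seq = [20, 5, 14, 14]` → seq = [20, 5, 14, 14]
`result = len(seq)` → result = 4
So result = 4

Answer: 4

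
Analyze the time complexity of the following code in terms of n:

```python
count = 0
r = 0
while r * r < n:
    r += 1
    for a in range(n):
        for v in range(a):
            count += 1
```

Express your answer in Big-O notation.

Each loop level contributes: √n × n × n. Multiplying the contributions gives O(n^2√n).

Answer: O(n^2√n)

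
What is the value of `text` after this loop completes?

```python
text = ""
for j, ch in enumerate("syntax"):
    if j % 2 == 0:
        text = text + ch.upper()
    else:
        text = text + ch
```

Uppercase even positions in 'syntax'
`text` takes the values: "" → "S" → "Sy" → "SyN" → "SyNt" → "SyNtA" → "SyNtAx"

Answer: "SyNtAx"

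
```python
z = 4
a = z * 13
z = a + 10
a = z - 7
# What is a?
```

Trace:
`z = 4` → z = 4
`a = z * 13` → a = 52
`z = a + 10` → z = 62
`a = z - 7` → a = 55
So a = 55

Answer: 55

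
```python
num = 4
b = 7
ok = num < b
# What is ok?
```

Trace:
`num = 4` → num = 4
`b = 7` → b = 7
`ok = num < b` → ok = True
So ok = True

Answer: True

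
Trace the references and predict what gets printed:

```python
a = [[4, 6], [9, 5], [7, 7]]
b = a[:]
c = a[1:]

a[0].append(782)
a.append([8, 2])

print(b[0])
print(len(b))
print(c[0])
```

Key concept: slice with nested mutation.
Step by step:
`a = [[4, 6], [9, 5], [7, 7]]` → a = [[4, 6], [9, 5], [7, 7]]
`b = a[:]` → b = [[4, 6], [9, 5], [7, 7]]
`c = a[1:]` → c = [[9, 5], [7, 7]]
`a[0].append(782)` → a = [[4, 6, 782], [9, 5], [7, 7]]; b = [[4, 6, 782], [9, 5], [7, 7]]
`a.append([8, 2])` → a = [[4, 6, 782], [9, 5], [7, 7], [8, 2]]
`print(b[0])` → prints [4, 6, 782]
`print(len(b))` → prints 3
`print(c[0])` → prints [9, 5]

Answer:
[4, 6, 782]
3
[9, 5]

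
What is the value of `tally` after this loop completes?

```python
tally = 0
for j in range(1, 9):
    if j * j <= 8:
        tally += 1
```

Count numbers where j² ≤ 8
`tally` takes the values: 0 → 1 → 2

Answer: 2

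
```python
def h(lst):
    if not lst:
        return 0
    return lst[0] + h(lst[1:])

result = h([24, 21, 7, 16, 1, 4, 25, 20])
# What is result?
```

24 + 21 + 7 + 16 + 1 + 4 + 25 + 20 + 0 = 118

Answer: 118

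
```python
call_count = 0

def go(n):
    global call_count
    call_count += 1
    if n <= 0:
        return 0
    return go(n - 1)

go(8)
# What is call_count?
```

Linear recursion stepping by 1: 9 calls from n=8 down to ≤0.

Answer: 9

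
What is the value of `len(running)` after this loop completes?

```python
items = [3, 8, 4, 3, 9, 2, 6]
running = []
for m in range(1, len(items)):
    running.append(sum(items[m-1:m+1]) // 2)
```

Number of 2-element averages
`running` takes the values: [] → [5] → [5, 6] → [5, 6, 3] → [5, 6, 3, 6] → [5, 6, 3, 6, 5] → [5, 6, 3, 6, 5, 4]
So `len(running)` = 6

Answer: 6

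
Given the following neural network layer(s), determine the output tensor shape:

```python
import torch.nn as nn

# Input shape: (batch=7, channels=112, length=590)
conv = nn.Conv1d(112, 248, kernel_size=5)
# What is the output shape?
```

Input: (7, 112, 590) -> Output: (7, 248, 586)

Answer: (7, 248, 586)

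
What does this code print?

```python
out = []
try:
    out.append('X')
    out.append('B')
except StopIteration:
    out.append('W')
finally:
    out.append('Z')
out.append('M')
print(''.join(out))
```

Execution trace: 'X' (try body) → 'B' (try body, no exception) → 'Z' (finally) → 'M' (after the try/except). Output: XBZM

Answer: XBZM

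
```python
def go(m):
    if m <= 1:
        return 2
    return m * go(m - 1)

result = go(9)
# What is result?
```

go(9) = 9 * 8 * 7 * 6 * 5 * 4 * 3 * 2 * 2 = 725760

Answer: 725760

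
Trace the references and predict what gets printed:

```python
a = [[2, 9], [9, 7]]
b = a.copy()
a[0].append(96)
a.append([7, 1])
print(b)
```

Key concept: shallow copy with nested lists.
Step by step:
`a = [[2, 9], [9, 7]]` → a = [[2, 9], [9, 7]]
`b = a.copy()` → b = [[2, 9], [9, 7]]
`a[0].append(96)` → a = [[2, 9, 96], [9, 7]]; b = [[2, 9, 96], [9, 7]]
`a.append([7, 1])` → a = [[2, 9, 96], [9, 7], [7, 1]]
`print(b)` → prints [[2, 9, 96], [9, 7]]

Answer: [[2, 9, 96], [9, 7]]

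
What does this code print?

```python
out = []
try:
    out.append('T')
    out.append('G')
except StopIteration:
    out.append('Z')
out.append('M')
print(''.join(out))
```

Execution trace: 'T' (try body) → 'G' (try body, no exception) → 'M' (after the try/except). Output: TGM

Answer: TGM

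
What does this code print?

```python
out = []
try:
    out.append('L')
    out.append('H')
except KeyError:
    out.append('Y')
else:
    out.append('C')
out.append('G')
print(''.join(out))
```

Execution trace: 'L' (try body) → 'H' (try body, no exception) → 'C' (else) → 'G' (after the try/except). Output: LHCG

Answer: LHCG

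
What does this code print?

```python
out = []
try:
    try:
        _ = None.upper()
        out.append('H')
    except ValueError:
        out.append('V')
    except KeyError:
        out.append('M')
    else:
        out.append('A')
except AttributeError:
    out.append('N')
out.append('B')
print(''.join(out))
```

Execution trace: 'N' (outer except AttributeError) → 'B' (after the try/except). Output: NB

Answer: NB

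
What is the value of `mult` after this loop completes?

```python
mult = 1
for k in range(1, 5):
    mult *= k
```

4! = 24
`mult` takes the values: 1 → 2 → 6 → 24

Answer: 24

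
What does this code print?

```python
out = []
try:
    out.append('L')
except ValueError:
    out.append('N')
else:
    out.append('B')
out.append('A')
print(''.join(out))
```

Execution trace: 'L' (try body, no exception) → 'B' (else) → 'A' (after the try/except). Output: LBA

Answer: LBA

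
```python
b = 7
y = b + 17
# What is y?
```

Trace:
`b = 7` → b = 7
`y = b + 17` → y = 24
So y = 24

Answer: 24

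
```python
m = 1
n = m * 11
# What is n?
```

Trace:
`m = 1` → m = 1
`n = m * 11` → n = 11
So n = 11

Answer: 11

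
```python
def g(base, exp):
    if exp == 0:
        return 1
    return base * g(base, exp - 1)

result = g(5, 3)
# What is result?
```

g(5, 3) = 5 * 5 * 5 = 125

Answer: 125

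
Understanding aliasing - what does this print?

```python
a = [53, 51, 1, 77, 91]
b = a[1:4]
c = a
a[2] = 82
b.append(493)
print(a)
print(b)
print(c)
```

Key concept: slice vs alias.
Step by step:
`a = [53, 51, 1, 77, 91]` → a = [53, 51, 1, 77, 91]
`b = a[1:4]` → b = [51, 1, 77]
`c = a` → c = [53, 51, 1, 77, 91] (same object as a)
`a[2] = 82` → a = [53, 51, 82, 77, 91] (same object as c); c = [53, 51, 82, 77, 91] (same object as a)
`b.append(493)` → b = [51, 1, 77, 493]
`print(a)` → prints [53, 51, 82, 77, 91]
`print(b)` → prints [51, 1, 77, 493]
`print(c)` → prints [53, 51, 82, 77, 91]

Answer:
[53, 51, 82, 77, 91]
[51, 1, 77, 493]
[53, 51, 82, 77, 91]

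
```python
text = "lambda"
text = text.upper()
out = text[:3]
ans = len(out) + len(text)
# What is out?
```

Trace:
`text = "lambda"` → text = 'lambda'
`text = text.upper()` → text = 'LAMBDA'
`out = text[:3]` → out = 'LAM'
`ans = len(out) + len(text)` → ans = 9
So out = 'LAM'

Answer: 'LAM'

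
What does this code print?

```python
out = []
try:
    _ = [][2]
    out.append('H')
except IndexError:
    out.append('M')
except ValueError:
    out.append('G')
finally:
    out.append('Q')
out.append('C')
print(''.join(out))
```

Execution trace: 'M' (except IndexError) → 'Q' (finally) → 'C' (after the try/except). Output: MQC

Answer: MQC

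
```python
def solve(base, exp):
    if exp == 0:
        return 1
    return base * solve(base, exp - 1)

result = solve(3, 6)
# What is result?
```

solve(3, 6) = 3 * 3 * 3 * 3 * 3 * 3 = 729

Answer: 729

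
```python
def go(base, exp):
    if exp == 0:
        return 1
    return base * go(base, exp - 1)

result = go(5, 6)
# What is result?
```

go(5, 6) = 5 * 5 * 5 * 5 * 5 * 5 = 15625

Answer: 15625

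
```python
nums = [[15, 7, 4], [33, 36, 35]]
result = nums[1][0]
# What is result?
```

Trace:
`nums = [[15, 7, 4], [33, 36, 35]]` → nums = [[15, 7, 4], [33, 36, 35]]
`result = nums[1][0]` → result = 33
So result = 33

Answer: 33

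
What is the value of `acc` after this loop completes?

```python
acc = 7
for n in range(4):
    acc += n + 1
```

Start at 7, add 1 to 4 = 17
`acc` takes the values: 7 → 8 → 10 → 13 → 17

Answer: 17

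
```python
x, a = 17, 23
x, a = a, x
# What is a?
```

Trace:
`x, a = 17, 23` → x = 17; a = 23
`x, a = a, x` → x = 23; a = 17
So a = 17

Answer: 17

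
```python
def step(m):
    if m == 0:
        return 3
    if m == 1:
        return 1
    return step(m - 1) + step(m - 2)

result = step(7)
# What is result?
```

Build up from base cases: step(0)=3, step(1)=1, step(2)=4, step(3)=5, step(4)=9, step(5)=14, step(6)=23, ..., step(7)=37

Answer: 37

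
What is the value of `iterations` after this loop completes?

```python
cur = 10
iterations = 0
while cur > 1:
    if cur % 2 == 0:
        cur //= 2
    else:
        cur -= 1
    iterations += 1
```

Steps to reduce 10 to 1
`iterations` takes the values: 0 → 1 → 2 → 3 → 4

Answer: 4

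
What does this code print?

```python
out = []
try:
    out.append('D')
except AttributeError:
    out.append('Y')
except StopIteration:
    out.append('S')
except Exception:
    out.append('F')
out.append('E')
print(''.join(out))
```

Execution trace: 'D' (try body, no exception) → 'E' (after the try/except). Output: DE

Answer: DE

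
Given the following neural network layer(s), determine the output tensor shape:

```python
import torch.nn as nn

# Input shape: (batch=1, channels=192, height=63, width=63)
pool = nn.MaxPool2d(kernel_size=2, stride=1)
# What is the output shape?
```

Input: (1, 192, 63, 63) -> Output: (1, 192, 62, 62)

Answer: (1, 192, 62, 62)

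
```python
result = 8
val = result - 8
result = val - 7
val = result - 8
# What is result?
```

Trace:
`result = 8` → result = 8
`val = result - 8` → val = 0
`result = val - 7` → result = -7
`val = result - 8` → val = -15
So result = -7

Answer: -7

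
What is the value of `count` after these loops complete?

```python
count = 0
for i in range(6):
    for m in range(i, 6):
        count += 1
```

Upper triangle: 6 + 5 + ... + 1
`count` takes the values: 0 → 1 → 2 → 3 → 4 → 5 → 6 → 7 → 8 → 9 → 10 → 11 → 12 → 13 → 14 → 15 → 16 → 17 → 18 → 19 → 20 → 21

Answer: 21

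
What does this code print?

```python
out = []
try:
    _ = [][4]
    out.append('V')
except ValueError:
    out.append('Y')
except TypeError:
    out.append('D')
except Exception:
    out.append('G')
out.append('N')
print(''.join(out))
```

Execution trace: 'G' (except Exception) → 'N' (after the try/except). Output: GN

Answer: GN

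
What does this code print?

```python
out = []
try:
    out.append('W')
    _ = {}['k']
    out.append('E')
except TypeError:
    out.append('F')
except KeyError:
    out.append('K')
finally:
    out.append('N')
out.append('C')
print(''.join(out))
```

Execution trace: 'W' (try body) → 'K' (except KeyError) → 'N' (finally) → 'C' (after the try/except). Output: WKNC

Answer: WKNC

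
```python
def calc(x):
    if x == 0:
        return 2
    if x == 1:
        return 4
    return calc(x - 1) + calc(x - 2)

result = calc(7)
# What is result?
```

Build up from base cases: calc(0)=2, calc(1)=4, calc(2)=6, calc(3)=10, calc(4)=16, calc(5)=26, calc(6)=42, ..., calc(7)=68

Answer: 68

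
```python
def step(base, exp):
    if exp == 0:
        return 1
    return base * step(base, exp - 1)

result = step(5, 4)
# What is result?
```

step(5, 4) = 5 * 5 * 5 * 5 = 625

Answer: 625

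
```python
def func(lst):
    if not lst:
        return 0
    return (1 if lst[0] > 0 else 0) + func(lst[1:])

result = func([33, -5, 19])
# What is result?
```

Count of positive elements in [33, -5, 19] = 2

Answer: 2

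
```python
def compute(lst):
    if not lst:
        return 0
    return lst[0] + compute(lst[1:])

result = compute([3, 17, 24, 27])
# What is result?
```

3 + 17 + 24 + 27 + 0 = 71

Answer: 71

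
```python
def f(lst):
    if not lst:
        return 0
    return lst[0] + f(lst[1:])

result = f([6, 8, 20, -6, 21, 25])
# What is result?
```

6 + 8 + 20 + (-6) + 21 + 25 + 0 = 74

Answer: 74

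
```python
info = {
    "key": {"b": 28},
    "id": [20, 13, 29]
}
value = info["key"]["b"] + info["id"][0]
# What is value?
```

Trace:
`info = { ...` → info = {'key': {'b': 28}, 'id': [20, 13, 29]}
`value = info["key"]["b"] + info["id"][0]` → value = 48
So value = 48

Answer: 48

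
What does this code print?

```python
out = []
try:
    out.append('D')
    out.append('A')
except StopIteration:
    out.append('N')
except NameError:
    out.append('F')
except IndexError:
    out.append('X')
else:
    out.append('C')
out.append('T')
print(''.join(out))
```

Execution trace: 'D' (try body) → 'A' (try body, no exception) → 'C' (else) → 'T' (after the try/except). Output: DACT

Answer: DACT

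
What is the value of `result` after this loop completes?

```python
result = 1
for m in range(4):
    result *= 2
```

2^4 = 16
`result` takes the values: 1 → 2 → 4 → 8 → 16

Answer: 16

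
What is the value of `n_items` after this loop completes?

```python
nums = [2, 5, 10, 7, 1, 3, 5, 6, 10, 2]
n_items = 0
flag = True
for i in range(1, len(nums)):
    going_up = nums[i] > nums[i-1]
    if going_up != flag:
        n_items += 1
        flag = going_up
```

Count direction changes in [2, 5, 10, 7, 1, 3, 5, 6, 10, 2]
`n_items` takes the values: 0 → 1 → 2 → 3

Answer: 3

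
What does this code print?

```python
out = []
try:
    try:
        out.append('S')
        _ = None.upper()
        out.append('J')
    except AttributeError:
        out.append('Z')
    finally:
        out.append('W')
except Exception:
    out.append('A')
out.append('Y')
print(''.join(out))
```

Execution trace: 'S' (inner try body) → 'Z' (inner except AttributeError) → 'W' (inner finally) → 'Y' (after the try/except). Output: SZWY

Answer: SZWY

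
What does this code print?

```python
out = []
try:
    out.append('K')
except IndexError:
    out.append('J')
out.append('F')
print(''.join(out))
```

Execution trace: 'K' (try body, no exception) → 'F' (after the try/except). Output: KF

Answer: KF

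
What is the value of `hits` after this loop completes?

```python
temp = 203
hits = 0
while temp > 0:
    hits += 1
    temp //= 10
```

Count digits by repeated division by 10
`hits` takes the values: 0 → 1 → 2 → 3

Answer: 3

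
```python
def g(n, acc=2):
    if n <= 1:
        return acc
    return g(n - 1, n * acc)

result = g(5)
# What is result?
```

Accumulator trace (n, acc): (5, 2) -> (4, 10) -> (3, 40) -> (2, 120) -> (1, 240) -> return 240

Answer: 240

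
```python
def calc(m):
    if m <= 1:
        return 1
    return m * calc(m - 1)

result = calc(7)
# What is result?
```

calc(7) = 7 * 6 * 5 * 4 * 3 * 2 * 1 = 5040

Answer: 5040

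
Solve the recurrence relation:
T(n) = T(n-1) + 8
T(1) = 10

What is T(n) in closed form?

Unrolling: T(n) = T(1) + 8·(n-1) = 10 + 8(n-1) = 8n + 2.

Answer: T(n) = 8n + 2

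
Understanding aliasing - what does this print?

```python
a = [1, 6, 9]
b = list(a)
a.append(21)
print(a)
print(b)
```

Key concept: list() constructor creates copy.
Step by step:
`a = [1, 6, 9]` → a = [1, 6, 9]
`b = list(a)` → b = [1, 6, 9]
`a.append(21)` → a = [1, 6, 9, 21]
`print(a)` → prints [1, 6, 9, 21]
`print(b)` → prints [1, 6, 9]

Answer:
[1, 6, 9, 21]
[1, 6, 9]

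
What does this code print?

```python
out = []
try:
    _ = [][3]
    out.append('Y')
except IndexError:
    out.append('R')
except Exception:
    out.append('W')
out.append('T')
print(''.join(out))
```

Execution trace: 'R' (except IndexError) → 'T' (after the try/except). Output: RT

Answer: RT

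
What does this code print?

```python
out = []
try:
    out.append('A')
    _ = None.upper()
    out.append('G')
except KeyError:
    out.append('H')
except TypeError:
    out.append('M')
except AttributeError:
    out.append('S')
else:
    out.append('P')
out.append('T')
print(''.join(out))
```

Execution trace: 'A' (try body) → 'S' (except AttributeError) → 'T' (after the try/except). Output: AST

Answer: AST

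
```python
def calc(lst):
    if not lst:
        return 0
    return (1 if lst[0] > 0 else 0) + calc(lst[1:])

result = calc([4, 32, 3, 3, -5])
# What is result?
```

Count of positive elements in [4, 32, 3, 3, -5] = 4

Answer: 4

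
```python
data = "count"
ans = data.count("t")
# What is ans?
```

Trace:
`data = "count"` → data = 'count'
`ans = data.count("t")` → ans = 1
So ans = 1

Answer: 1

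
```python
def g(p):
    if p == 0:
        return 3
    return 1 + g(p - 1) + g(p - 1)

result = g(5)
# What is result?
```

g(p) = 1 + 2·g(p-1), g(0)=3. Closed form: (3+1)·2^5 - 1 = 127.

Answer: 127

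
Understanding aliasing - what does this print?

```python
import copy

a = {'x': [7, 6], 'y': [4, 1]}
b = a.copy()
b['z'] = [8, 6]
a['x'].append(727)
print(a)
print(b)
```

Key concept: shallow copy of dict with mutable values.
Step by step:
`a = {'x': [7, 6], 'y': [4, 1]}` → a = {'x': [7, 6], 'y': [4, 1]}
`b = a.copy()` → b = {'x': [7, 6], 'y': [4, 1]}
`b['z'] = [8, 6]` → b = {'x': [7, 6], 'y': [4, 1], 'z': [8, 6]}
`a['x'].append(727)` → a = {'x': [7, 6, 727], 'y': [4, 1]}; b = {'x': [7, 6, 727], 'y': [4, 1], 'z': [8, 6]}
`print(a)` → prints {'x': [7, 6, 727], 'y': [4, 1]}
`print(b)` → prints {'x': [7, 6, 727], 'y': [4, 1], 'z': [8, 6]}

Answer:
{'x': [7, 6, 727], 'y': [4, 1]}
{'x': [7, 6, 727], 'y': [4, 1], 'z': [8, 6]}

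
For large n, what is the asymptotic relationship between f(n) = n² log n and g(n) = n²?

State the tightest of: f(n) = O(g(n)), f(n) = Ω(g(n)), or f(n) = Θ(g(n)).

n² log n vs n²: f(n) = Ω(g(n)) but not O(g(n)) — n² log n grows strictly faster than n².

Answer: f(n) = Ω(g(n)) but not O(g(n)) — n² log n grows strictly faster than n².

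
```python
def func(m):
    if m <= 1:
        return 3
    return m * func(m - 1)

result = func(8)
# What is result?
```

func(8) = 8 * 7 * 6 * 5 * 4 * 3 * 2 * 3 = 120960

Answer: 120960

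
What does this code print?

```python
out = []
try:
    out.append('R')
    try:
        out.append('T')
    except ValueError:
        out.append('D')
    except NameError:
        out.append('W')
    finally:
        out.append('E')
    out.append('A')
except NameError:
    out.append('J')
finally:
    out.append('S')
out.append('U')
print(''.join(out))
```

Execution trace: 'R' (try body) → 'T' (inner try body, no exception) → 'E' (inner finally) → 'A' (try body, no exception) → 'S' (finally) → 'U' (after the try/except). Output: RTEASU

Answer: RTEASU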